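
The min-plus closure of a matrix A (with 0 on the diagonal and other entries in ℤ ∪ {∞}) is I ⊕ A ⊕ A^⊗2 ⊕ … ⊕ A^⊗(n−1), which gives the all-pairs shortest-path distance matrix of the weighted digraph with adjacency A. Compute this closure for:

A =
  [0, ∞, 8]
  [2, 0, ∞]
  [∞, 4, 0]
Closure =
  [0, 12, 8]
  [2, 0, 10]
  [6, 4, 0]

This is the Floyd-Warshall all-pairs shortest-path computation. For each intermediate vertex k = 0, 1, …, 2, update dist[i][j] ← min(dist[i][j], dist[i][k] + dist[k][j]). The final matrix gives, for each (i, j), the minimum total weight of any directed path from i to j (possibly empty when i = j).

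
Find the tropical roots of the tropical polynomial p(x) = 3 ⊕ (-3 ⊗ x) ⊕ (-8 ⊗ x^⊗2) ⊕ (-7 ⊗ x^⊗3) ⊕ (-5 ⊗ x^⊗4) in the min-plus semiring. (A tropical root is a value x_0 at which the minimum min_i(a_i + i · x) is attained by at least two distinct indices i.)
Roots: {-2, -1, 5, 6}

Each tropical root is a break point of the lower envelope of the lines y = a_i + i · x (there are 5 lines, with slopes 0, 1, ..., 4). Only the lines that attain the minimum somewhere contribute to roots; other lines are dominated. Here the surviving (envelope) indices are i = 4, i = 3, i = 2, i = 1, i = 0.
Intersections between consecutive envelope lines give the roots: for adjacent envelope indices i < j the intersection is x = (a_i − a_j) / (j − i). Reading off the sorted break points: {-2, -1, 5, 6}.
Verification: at each break x_0, at least two indices attain the minimum of min_i(a_i + i · x_0).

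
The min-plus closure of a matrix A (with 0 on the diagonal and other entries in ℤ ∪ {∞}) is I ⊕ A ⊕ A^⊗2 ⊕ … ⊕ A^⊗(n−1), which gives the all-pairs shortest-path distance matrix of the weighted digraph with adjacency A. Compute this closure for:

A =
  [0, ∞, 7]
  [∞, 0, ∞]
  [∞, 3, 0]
Closure =
  [0, 10, 7]
  [∞, 0, ∞]
  [∞, 3, 0]

This is the Floyd-Warshall all-pairs shortest-path computation. For each intermediate vertex k = 0, 1, …, 2, update dist[i][j] ← min(dist[i][j], dist[i][k] + dist[k][j]). The final matrix gives, for each (i, j), the minimum total weight of any directed path from i to j (possibly empty when i = j).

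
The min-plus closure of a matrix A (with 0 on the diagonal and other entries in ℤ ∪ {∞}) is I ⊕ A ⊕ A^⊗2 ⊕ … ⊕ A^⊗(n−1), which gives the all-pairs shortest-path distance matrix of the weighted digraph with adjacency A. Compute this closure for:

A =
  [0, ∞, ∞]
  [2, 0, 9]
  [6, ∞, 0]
Closure =
  [0, ∞, ∞]
  [2, 0, 9]
  [6, ∞, 0]

This is the Floyd-Warshall all-pairs shortest-path computation. For each intermediate vertex k = 0, 1, …, 2, update dist[i][j] ← min(dist[i][j], dist[i][k] + dist[k][j]). The final matrix gives, for each (i, j), the minimum total weight of any directed path from i to j (possibly empty when i = j).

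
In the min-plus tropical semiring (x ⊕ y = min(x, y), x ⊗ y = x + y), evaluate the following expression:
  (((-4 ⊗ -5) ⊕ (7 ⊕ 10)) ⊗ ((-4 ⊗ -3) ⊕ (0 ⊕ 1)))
(((-4 ⊗ -5) ⊕ (7 ⊕ 10)) ⊗ ((-4 ⊗ -3) ⊕ (0 ⊕ 1))) = -16

Expand innermost to outermost. Recall ⊕ takes the minimum of its arguments and ⊗ takes their sum. Working out the expression (((-4 ⊗ -5) ⊕ (7 ⊕ 10)) ⊗ ((-4 ⊗ -3) ⊕ (0 ⊕ 1))) gives -16.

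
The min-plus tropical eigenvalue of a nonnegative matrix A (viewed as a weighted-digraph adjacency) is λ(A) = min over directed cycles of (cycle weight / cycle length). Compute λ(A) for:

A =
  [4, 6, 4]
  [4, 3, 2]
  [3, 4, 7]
λ(A) = 3

Enumerate directed cycles and compute their means (weight / length). Sample:
  cycle 0 → 0: weight = 4, length = 1, mean = 4/1 ≈ 4.000
  cycle 1 → 1: weight = 3, length = 1, mean = 3/1 ≈ 3.000
  cycle 2 → 2: weight = 7, length = 1, mean = 7/1 ≈ 7.000
  cycle 0 → 1 → 0: weight = 10, length = 2, mean = 10/2 ≈ 5.000
  cycle 0 → 2 → 0: weight = 7, length = 2, mean = 7/2 ≈ 3.500
  cycle 1 → 0 → 1: weight = 10, length = 2, mean = 10/2 ≈ 5.000
Minimum mean = 3.000, attained e.g. along the cycle 1 → 1 with weight 3 and length 1. So λ(A) = 3/1 = 3.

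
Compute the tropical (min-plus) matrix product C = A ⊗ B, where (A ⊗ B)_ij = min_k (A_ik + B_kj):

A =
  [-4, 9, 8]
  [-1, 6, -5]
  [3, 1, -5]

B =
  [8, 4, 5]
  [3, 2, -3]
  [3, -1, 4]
A ⊗ B =
  [4, 0, 1]
  [-2, -6, -1]
  [-2, -6, -2]

Apply the min-plus product entry-by-entry:
  C[0][0] = min over k of (A[0][0] + B[0][0] = -4 + 8 = 4, A[0][1] + B[1][0] = 9 + 3 = 12, A[0][2] + B[2][0] = 8 + 3 = 11) = 4 (attained at k = 0)
  C[0][1] = min over k of (A[0][0] + B[0][1] = -4 + 4 = 0, A[0][1] + B[1][1] = 9 + 2 = 11, A[0][2] + B[2][1] = 8 + -1 = 7) = 0 (attained at k = 0)
  C[0][2] = min over k of (A[0][0] + B[0][2] = -4 + 5 = 1, A[0][1] + B[1][2] = 9 + -3 = 6, A[0][2] + B[2][2] = 8 + 4 = 12) = 1 (attained at k = 0)
  C[1][0] = min over k of (A[1][0] + B[0][0] = -1 + 8 = 7, A[1][1] + B[1][0] = 6 + 3 = 9, A[1][2] + B[2][0] = -5 + 3 = -2) = -2 (attained at k = 2)
  C[1][1] = min over k of (A[1][0] + B[0][1] = -1 + 4 = 3, A[1][1] + B[1][1] = 6 + 2 = 8, A[1][2] + B[2][1] = -5 + -1 = -6) = -6 (attained at k = 2)
  C[1][2] = min over k of (A[1][0] + B[0][2] = -1 + 5 = 4, A[1][1] + B[1][2] = 6 + -3 = 3, A[1][2] + B[2][2] = -5 + 4 = -1) = -1 (attained at k = 2)
  C[2][0] = min over k of (A[2][0] + B[0][0] = 3 + 8 = 11, A[2][1] + B[1][0] = 1 + 3 = 4, A[2][2] + B[2][0] = -5 + 3 = -2) = -2 (attained at k = 2)
  C[2][1] = min over k of (A[2][0] + B[0][1] = 3 + 4 = 7, A[2][1] + B[1][1] = 1 + 2 = 3, A[2][2] + B[2][1] = -5 + -1 = -6) = -6 (attained at k = 2)
  C[2][2] = min over k of (A[2][0] + B[0][2] = 3 + 5 = 8, A[2][1] + B[1][2] = 1 + -3 = -2, A[2][2] + B[2][2] = -5 + 4 = -1) = -2 (attained at k = 1)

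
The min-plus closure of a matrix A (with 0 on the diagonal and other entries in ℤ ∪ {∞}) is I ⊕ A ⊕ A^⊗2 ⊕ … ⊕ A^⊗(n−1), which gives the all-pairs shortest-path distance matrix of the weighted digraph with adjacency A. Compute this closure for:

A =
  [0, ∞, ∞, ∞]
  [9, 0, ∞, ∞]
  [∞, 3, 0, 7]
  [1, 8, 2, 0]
Closure =
  [0, ∞, ∞, ∞]
  [9, 0, ∞, ∞]
  [8, 3, 0, 7]
  [1, 5, 2, 0]

This is the Floyd-Warshall all-pairs shortest-path computation. For each intermediate vertex k = 0, 1, …, 3, update dist[i][j] ← min(dist[i][j], dist[i][k] + dist[k][j]). The final matrix gives, for each (i, j), the minimum total weight of any directed path from i to j (possibly empty when i = j).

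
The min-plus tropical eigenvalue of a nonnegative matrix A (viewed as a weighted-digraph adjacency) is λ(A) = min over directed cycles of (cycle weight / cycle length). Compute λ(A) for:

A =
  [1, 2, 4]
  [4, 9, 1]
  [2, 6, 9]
λ(A) = 1

Enumerate directed cycles and compute their means (weight / length). Sample:
  cycle 0 → 0: weight = 1, length = 1, mean = 1/1 ≈ 1.000
  cycle 1 → 1: weight = 9, length = 1, mean = 9/1 ≈ 9.000
  cycle 2 → 2: weight = 9, length = 1, mean = 9/1 ≈ 9.000
  cycle 0 → 1 → 0: weight = 6, length = 2, mean = 6/2 ≈ 3.000
  cycle 0 → 2 → 0: weight = 6, length = 2, mean = 6/2 ≈ 3.000
  cycle 1 → 0 → 1: weight = 6, length = 2, mean = 6/2 ≈ 3.000
Minimum mean = 1.000, attained e.g. along the cycle 0 → 0 with weight 1 and length 1. So λ(A) = 1/1 = 1.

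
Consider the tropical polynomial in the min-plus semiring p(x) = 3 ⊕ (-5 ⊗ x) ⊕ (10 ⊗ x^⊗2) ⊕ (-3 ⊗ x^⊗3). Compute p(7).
p(7) = 2

A tropical monomial a ⊗ x^⊗i evaluates to a + i · x. Evaluating each term at x = 7:
  Term 0 contributes 3 + 0 · 7 = 3
  Term 1 contributes -5 + 1 · 7 = 2
  Term 2 contributes 10 + 2 · 7 = 24
  Term 3 contributes -3 + 3 · 7 = 18
p(7) = ⊕ of these = min[3, 2, 24, 18] = 2.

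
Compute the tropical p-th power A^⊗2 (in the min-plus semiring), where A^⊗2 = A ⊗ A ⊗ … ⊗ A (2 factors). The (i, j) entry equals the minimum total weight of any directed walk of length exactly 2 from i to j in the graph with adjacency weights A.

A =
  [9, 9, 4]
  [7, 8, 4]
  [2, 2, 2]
A^⊗2 =
  [6, 6, 6]
  [6, 6, 6]
  [4, 4, 4]

Each entry (A^⊗2)_ij equals the minimum over all length-2 walks i = v_0 → v_1 → … → v_2 = j of Σ_t A[v_t][v_{t+1}]. For example, for (i, j) = (0, 2) we minimise over 3 possible intermediate vertex sequences; the minimum is 6, attained along the walk 0 → 2 → 2.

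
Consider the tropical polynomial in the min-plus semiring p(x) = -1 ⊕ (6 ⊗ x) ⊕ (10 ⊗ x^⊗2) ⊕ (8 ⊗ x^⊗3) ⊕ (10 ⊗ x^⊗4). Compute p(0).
p(0) = -1

A tropical monomial a ⊗ x^⊗i evaluates to a + i · x. Evaluating each term at x = 0:
  Term 0 contributes -1 + 0 · 0 = -1
  Term 1 contributes 6 + 1 · 0 = 6
  Term 2 contributes 10 + 2 · 0 = 10
  Term 3 contributes 8 + 3 · 0 = 8
  Term 4 contributes 10 + 4 · 0 = 10
p(0) = ⊕ of these = min[-1, 6, 10, 8, 10] = -1.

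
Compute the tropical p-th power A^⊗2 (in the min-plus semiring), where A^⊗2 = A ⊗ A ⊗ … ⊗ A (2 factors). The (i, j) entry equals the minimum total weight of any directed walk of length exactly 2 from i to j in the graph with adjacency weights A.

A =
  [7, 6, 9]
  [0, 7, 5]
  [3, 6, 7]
A^⊗2 =
  [6, 13, 11]
  [7, 6, 9]
  [6, 9, 11]

Each entry (A^⊗2)_ij equals the minimum over all length-2 walks i = v_0 → v_1 → … → v_2 = j of Σ_t A[v_t][v_{t+1}]. For example, for (i, j) = (0, 2) we minimise over 3 possible intermediate vertex sequences; the minimum is 11, attained along the walk 0 → 1 → 2.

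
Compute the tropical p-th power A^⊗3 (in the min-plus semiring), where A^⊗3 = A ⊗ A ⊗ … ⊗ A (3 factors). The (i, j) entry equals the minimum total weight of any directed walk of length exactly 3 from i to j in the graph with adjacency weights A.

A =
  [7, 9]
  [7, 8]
A^⊗3 =
  [21, 23]
  [21, 23]

Each entry (A^⊗3)_ij equals the minimum over all length-3 walks i = v_0 → v_1 → … → v_3 = j of Σ_t A[v_t][v_{t+1}]. For example, for (i, j) = (0, 1) we minimise over 4 possible intermediate vertex sequences; the minimum is 23, attained along the walk 0 → 0 → 0 → 1.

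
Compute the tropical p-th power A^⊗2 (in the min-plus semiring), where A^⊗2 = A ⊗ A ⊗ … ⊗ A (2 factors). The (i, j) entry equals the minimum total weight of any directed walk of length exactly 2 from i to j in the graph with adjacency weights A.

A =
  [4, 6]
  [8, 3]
A^⊗2 =
  [8, 9]
  [11, 6]

Each entry (A^⊗2)_ij equals the minimum over all length-2 walks i = v_0 → v_1 → … → v_2 = j of Σ_t A[v_t][v_{t+1}]. For example, for (i, j) = (0, 1) we minimise over 2 possible intermediate vertex sequences; the minimum is 9, attained along the walk 0 → 1 → 1.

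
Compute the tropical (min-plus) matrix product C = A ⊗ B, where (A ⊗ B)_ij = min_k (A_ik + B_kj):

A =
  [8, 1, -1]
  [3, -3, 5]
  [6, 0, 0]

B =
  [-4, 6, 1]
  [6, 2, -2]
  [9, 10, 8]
A ⊗ B =
  [4, 3, -1]
  [-1, -1, -5]
  [2, 2, -2]

Apply the min-plus product entry-by-entry:
  C[0][0] = min over k of (A[0][0] + B[0][0] = 8 + -4 = 4, A[0][1] + B[1][0] = 1 + 6 = 7, A[0][2] + B[2][0] = -1 + 9 = 8) = 4 (attained at k = 0)
  C[0][1] = min over k of (A[0][0] + B[0][1] = 8 + 6 = 14, A[0][1] + B[1][1] = 1 + 2 = 3, A[0][2] + B[2][1] = -1 + 10 = 9) = 3 (attained at k = 1)
  C[0][2] = min over k of (A[0][0] + B[0][2] = 8 + 1 = 9, A[0][1] + B[1][2] = 1 + -2 = -1, A[0][2] + B[2][2] = -1 + 8 = 7) = -1 (attained at k = 1)
  C[1][0] = min over k of (A[1][0] + B[0][0] = 3 + -4 = -1, A[1][1] + B[1][0] = -3 + 6 = 3, A[1][2] + B[2][0] = 5 + 9 = 14) = -1 (attained at k = 0)
  C[1][1] = min over k of (A[1][0] + B[0][1] = 3 + 6 = 9, A[1][1] + B[1][1] = -3 + 2 = -1, A[1][2] + B[2][1] = 5 + 10 = 15) = -1 (attained at k = 1)
  C[1][2] = min over k of (A[1][0] + B[0][2] = 3 + 1 = 4, A[1][1] + B[1][2] = -3 + -2 = -5, A[1][2] + B[2][2] = 5 + 8 = 13) = -5 (attained at k = 1)
  C[2][0] = min over k of (A[2][0] + B[0][0] = 6 + -4 = 2, A[2][1] + B[1][0] = 0 + 6 = 6, A[2][2] + B[2][0] = 0 + 9 = 9) = 2 (attained at k = 0)
  C[2][1] = min over k of (A[2][0] + B[0][1] = 6 + 6 = 12, A[2][1] + B[1][1] = 0 + 2 = 2, A[2][2] + B[2][1] = 0 + 10 = 10) = 2 (attained at k = 1)
  C[2][2] = min over k of (A[2][0] + B[0][2] = 6 + 1 = 7, A[2][1] + B[1][2] = 0 + -2 = -2, A[2][2] + B[2][2] = 0 + 8 = 8) = -2 (attained at k = 1)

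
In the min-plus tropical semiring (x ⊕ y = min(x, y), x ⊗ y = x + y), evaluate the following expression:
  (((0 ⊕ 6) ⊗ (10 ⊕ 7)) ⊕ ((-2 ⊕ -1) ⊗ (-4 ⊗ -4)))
(((0 ⊕ 6) ⊗ (10 ⊕ 7)) ⊕ ((-2 ⊕ -1) ⊗ (-4 ⊗ -4))) = -10

Expand innermost to outermost. Recall ⊕ takes the minimum of its arguments and ⊗ takes their sum. Working out the expression (((0 ⊕ 6) ⊗ (10 ⊕ 7)) ⊕ ((-2 ⊕ -1) ⊗ (-4 ⊗ -4))) gives -10.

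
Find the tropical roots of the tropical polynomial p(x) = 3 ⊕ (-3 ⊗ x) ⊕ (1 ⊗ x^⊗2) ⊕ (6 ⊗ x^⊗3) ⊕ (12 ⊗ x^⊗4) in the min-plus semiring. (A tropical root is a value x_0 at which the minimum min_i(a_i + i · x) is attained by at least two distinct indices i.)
Roots: {-6, -5, -4, 6}

Each tropical root is a break point of the lower envelope of the lines y = a_i + i · x (there are 5 lines, with slopes 0, 1, ..., 4). Only the lines that attain the minimum somewhere contribute to roots; other lines are dominated. Here the surviving (envelope) indices are i = 4, i = 3, i = 2, i = 1, i = 0.
Intersections between consecutive envelope lines give the roots: for adjacent envelope indices i < j the intersection is x = (a_i − a_j) / (j − i). Reading off the sorted break points: {-6, -5, -4, 6}.
Verification: at each break x_0, at least two indices attain the minimum of min_i(a_i + i · x_0).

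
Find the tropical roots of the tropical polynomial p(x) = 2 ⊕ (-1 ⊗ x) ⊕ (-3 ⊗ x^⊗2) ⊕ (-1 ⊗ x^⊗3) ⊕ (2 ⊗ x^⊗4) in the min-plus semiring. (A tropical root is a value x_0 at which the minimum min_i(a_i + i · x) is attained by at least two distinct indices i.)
Roots: {-3, -2, 2, 3}

Each tropical root is a break point of the lower envelope of the lines y = a_i + i · x (there are 5 lines, with slopes 0, 1, ..., 4). Only the lines that attain the minimum somewhere contribute to roots; other lines are dominated. Here the surviving (envelope) indices are i = 4, i = 3, i = 2, i = 1, i = 0.
Intersections between consecutive envelope lines give the roots: for adjacent envelope indices i < j the intersection is x = (a_i − a_j) / (j − i). Reading off the sorted break points: {-3, -2, 2, 3}.
Verification: at each break x_0, at least two indices attain the minimum of min_i(a_i + i · x_0).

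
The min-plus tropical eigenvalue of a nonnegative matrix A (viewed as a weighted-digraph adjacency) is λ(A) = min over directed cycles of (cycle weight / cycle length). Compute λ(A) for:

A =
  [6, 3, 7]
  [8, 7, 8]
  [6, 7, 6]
λ(A) = 11/2

Enumerate directed cycles and compute their means (weight / length). Sample:
  cycle 0 → 0: weight = 6, length = 1, mean = 6/1 ≈ 6.000
  cycle 1 → 1: weight = 7, length = 1, mean = 7/1 ≈ 7.000
  cycle 2 → 2: weight = 6, length = 1, mean = 6/1 ≈ 6.000
  cycle 0 → 1 → 0: weight = 11, length = 2, mean = 11/2 ≈ 5.500
  cycle 0 → 2 → 0: weight = 13, length = 2, mean = 13/2 ≈ 6.500
  cycle 1 → 0 → 1: weight = 11, length = 2, mean = 11/2 ≈ 5.500
Minimum mean = 5.500, attained e.g. along the cycle 0 → 1 → 0 with weight 11 and length 2. So λ(A) = 11/2 = 11/2.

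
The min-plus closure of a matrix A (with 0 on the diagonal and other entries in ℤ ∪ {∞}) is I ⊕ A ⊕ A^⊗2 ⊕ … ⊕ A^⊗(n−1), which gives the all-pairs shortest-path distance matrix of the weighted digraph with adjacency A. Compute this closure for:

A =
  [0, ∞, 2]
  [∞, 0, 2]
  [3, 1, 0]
Closure =
  [0, 3, 2]
  [5, 0, 2]
  [3, 1, 0]

This is the Floyd-Warshall all-pairs shortest-path computation. For each intermediate vertex k = 0, 1, …, 2, update dist[i][j] ← min(dist[i][j], dist[i][k] + dist[k][j]). The final matrix gives, for each (i, j), the minimum total weight of any directed path from i to j (possibly empty when i = j).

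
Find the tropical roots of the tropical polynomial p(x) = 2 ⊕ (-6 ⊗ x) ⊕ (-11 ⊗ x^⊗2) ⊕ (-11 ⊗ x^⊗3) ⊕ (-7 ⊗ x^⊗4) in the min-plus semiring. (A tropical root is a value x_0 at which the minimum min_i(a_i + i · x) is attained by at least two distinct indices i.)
Roots: {-4, 0, 5, 8}

Each tropical root is a break point of the lower envelope of the lines y = a_i + i · x (there are 5 lines, with slopes 0, 1, ..., 4). Only the lines that attain the minimum somewhere contribute to roots; other lines are dominated. Here the surviving (envelope) indices are i = 4, i = 3, i = 2, i = 1, i = 0.
Intersections between consecutive envelope lines give the roots: for adjacent envelope indices i < j the intersection is x = (a_i − a_j) / (j − i). Reading off the sorted break points: {-4, 0, 5, 8}.
Verification: at each break x_0, at least two indices attain the minimum of min_i(a_i + i · x_0).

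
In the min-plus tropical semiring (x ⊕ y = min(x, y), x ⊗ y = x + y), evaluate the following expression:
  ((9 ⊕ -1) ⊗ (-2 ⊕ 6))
((9 ⊕ -1) ⊗ (-2 ⊕ 6)) = -3

Expand innermost to outermost. Recall ⊕ takes the minimum of its arguments and ⊗ takes their sum. Working out the expression ((9 ⊕ -1) ⊗ (-2 ⊕ 6)) gives -3.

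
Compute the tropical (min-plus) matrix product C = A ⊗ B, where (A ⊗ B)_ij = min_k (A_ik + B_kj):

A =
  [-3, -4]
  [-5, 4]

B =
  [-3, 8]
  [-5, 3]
A ⊗ B =
  [-9, -1]
  [-8, 3]

Apply the min-plus product entry-by-entry:
  C[0][0] = min over k of (A[0][0] + B[0][0] = -3 + -3 = -6, A[0][1] + B[1][0] = -4 + -5 = -9) = -9 (attained at k = 1)
  C[0][1] = min over k of (A[0][0] + B[0][1] = -3 + 8 = 5, A[0][1] + B[1][1] = -4 + 3 = -1) = -1 (attained at k = 1)
  C[1][0] = min over k of (A[1][0] + B[0][0] = -5 + -3 = -8, A[1][1] + B[1][0] = 4 + -5 = -1) = -8 (attained at k = 0)
  C[1][1] = min over k of (A[1][0] + B[0][1] = -5 + 8 = 3, A[1][1] + B[1][1] = 4 + 3 = 7) = 3 (attained at k = 0)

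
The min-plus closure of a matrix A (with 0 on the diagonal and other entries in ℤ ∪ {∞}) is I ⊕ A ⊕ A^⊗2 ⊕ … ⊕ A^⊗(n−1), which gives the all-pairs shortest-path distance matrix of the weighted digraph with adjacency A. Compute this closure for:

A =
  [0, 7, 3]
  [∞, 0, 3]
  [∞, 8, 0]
Closure =
  [0, 7, 3]
  [∞, 0, 3]
  [∞, 8, 0]

This is the Floyd-Warshall all-pairs shortest-path computation. For each intermediate vertex k = 0, 1, …, 2, update dist[i][j] ← min(dist[i][j], dist[i][k] + dist[k][j]). The final matrix gives, for each (i, j), the minimum total weight of any directed path from i to j (possibly empty when i = j).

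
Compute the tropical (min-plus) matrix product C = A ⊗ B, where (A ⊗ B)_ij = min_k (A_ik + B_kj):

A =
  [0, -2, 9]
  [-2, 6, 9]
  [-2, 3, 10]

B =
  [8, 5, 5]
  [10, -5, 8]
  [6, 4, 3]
A ⊗ B =
  [8, -7, 5]
  [6, 1, 3]
  [6, -2, 3]

Apply the min-plus product entry-by-entry:
  C[0][0] = min over k of (A[0][0] + B[0][0] = 0 + 8 = 8, A[0][1] + B[1][0] = -2 + 10 = 8, A[0][2] + B[2][0] = 9 + 6 = 15) = 8 (attained at k = 0)
  C[0][1] = min over k of (A[0][0] + B[0][1] = 0 + 5 = 5, A[0][1] + B[1][1] = -2 + -5 = -7, A[0][2] + B[2][1] = 9 + 4 = 13) = -7 (attained at k = 1)
  C[0][2] = min over k of (A[0][0] + B[0][2] = 0 + 5 = 5, A[0][1] + B[1][2] = -2 + 8 = 6, A[0][2] + B[2][2] = 9 + 3 = 12) = 5 (attained at k = 0)
  C[1][0] = min over k of (A[1][0] + B[0][0] = -2 + 8 = 6, A[1][1] + B[1][0] = 6 + 10 = 16, A[1][2] + B[2][0] = 9 + 6 = 15) = 6 (attained at k = 0)
  C[1][1] = min over k of (A[1][0] + B[0][1] = -2 + 5 = 3, A[1][1] + B[1][1] = 6 + -5 = 1, A[1][2] + B[2][1] = 9 + 4 = 13) = 1 (attained at k = 1)
  C[1][2] = min over k of (A[1][0] + B[0][2] = -2 + 5 = 3, A[1][1] + B[1][2] = 6 + 8 = 14, A[1][2] + B[2][2] = 9 + 3 = 12) = 3 (attained at k = 0)
  C[2][0] = min over k of (A[2][0] + B[0][0] = -2 + 8 = 6, A[2][1] + B[1][0] = 3 + 10 = 13, A[2][2] + B[2][0] = 10 + 6 = 16) = 6 (attained at k = 0)
  C[2][1] = min over k of (A[2][0] + B[0][1] = -2 + 5 = 3, A[2][1] + B[1][1] = 3 + -5 = -2, A[2][2] + B[2][1] = 10 + 4 = 14) = -2 (attained at k = 1)
  C[2][2] = min over k of (A[2][0] + B[0][2] = -2 + 5 = 3, A[2][1] + B[1][2] = 3 + 8 = 11, A[2][2] + B[2][2] = 10 + 3 = 13) = 3 (attained at k = 0)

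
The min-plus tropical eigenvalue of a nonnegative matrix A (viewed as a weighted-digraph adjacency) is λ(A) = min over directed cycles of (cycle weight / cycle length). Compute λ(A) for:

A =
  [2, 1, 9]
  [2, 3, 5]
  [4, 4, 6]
λ(A) = 3/2

Enumerate directed cycles and compute their means (weight / length). Sample:
  cycle 0 → 0: weight = 2, length = 1, mean = 2/1 ≈ 2.000
  cycle 1 → 1: weight = 3, length = 1, mean = 3/1 ≈ 3.000
  cycle 2 → 2: weight = 6, length = 1, mean = 6/1 ≈ 6.000
  cycle 0 → 1 → 0: weight = 3, length = 2, mean = 3/2 ≈ 1.500
  cycle 0 → 2 → 0: weight = 13, length = 2, mean = 13/2 ≈ 6.500
  cycle 1 → 0 → 1: weight = 3, length = 2, mean = 3/2 ≈ 1.500
Minimum mean = 1.500, attained e.g. along the cycle 0 → 1 → 0 with weight 3 and length 2. So λ(A) = 3/2 = 3/2.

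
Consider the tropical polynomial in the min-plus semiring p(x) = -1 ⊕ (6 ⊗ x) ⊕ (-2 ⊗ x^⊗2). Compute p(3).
p(3) = -1

A tropical monomial a ⊗ x^⊗i evaluates to a + i · x. Evaluating each term at x = 3:
  Term 0 contributes -1 + 0 · 3 = -1
  Term 1 contributes 6 + 1 · 3 = 9
  Term 2 contributes -2 + 2 · 3 = 4
p(3) = ⊕ of these = min[-1, 9, 4] = -1.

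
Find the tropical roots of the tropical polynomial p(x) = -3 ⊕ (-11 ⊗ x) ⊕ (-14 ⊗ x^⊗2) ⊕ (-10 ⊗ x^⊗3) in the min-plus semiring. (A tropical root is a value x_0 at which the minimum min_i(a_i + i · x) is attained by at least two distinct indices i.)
Roots: {-4, 3, 8}

Each tropical root is a break point of the lower envelope of the lines y = a_i + i · x (there are 4 lines, with slopes 0, 1, ..., 3). Only the lines that attain the minimum somewhere contribute to roots; other lines are dominated. Here the surviving (envelope) indices are i = 3, i = 2, i = 1, i = 0.
Intersections between consecutive envelope lines give the roots: for adjacent envelope indices i < j the intersection is x = (a_i − a_j) / (j − i). Reading off the sorted break points: {-4, 3, 8}.
Verification: at each break x_0, at least two indices attain the minimum of min_i(a_i + i · x_0).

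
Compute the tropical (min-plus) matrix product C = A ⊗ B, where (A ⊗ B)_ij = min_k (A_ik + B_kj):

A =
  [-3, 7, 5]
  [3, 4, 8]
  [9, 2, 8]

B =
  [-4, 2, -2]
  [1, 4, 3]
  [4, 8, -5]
A ⊗ B =
  [-7, -1, -5]
  [-1, 5, 1]
  [3, 6, 3]

Apply the min-plus product entry-by-entry:
  C[0][0] = min over k of (A[0][0] + B[0][0] = -3 + -4 = -7, A[0][1] + B[1][0] = 7 + 1 = 8, A[0][2] + B[2][0] = 5 + 4 = 9) = -7 (attained at k = 0)
  C[0][1] = min over k of (A[0][0] + B[0][1] = -3 + 2 = -1, A[0][1] + B[1][1] = 7 + 4 = 11, A[0][2] + B[2][1] = 5 + 8 = 13) = -1 (attained at k = 0)
  C[0][2] = min over k of (A[0][0] + B[0][2] = -3 + -2 = -5, A[0][1] + B[1][2] = 7 + 3 = 10, A[0][2] + B[2][2] = 5 + -5 = 0) = -5 (attained at k = 0)
  C[1][0] = min over k of (A[1][0] + B[0][0] = 3 + -4 = -1, A[1][1] + B[1][0] = 4 + 1 = 5, A[1][2] + B[2][0] = 8 + 4 = 12) = -1 (attained at k = 0)
  C[1][1] = min over k of (A[1][0] + B[0][1] = 3 + 2 = 5, A[1][1] + B[1][1] = 4 + 4 = 8, A[1][2] + B[2][1] = 8 + 8 = 16) = 5 (attained at k = 0)
  C[1][2] = min over k of (A[1][0] + B[0][2] = 3 + -2 = 1, A[1][1] + B[1][2] = 4 + 3 = 7, A[1][2] + B[2][2] = 8 + -5 = 3) = 1 (attained at k = 0)
  C[2][0] = min over k of (A[2][0] + B[0][0] = 9 + -4 = 5, A[2][1] + B[1][0] = 2 + 1 = 3, A[2][2] + B[2][0] = 8 + 4 = 12) = 3 (attained at k = 1)
  C[2][1] = min over k of (A[2][0] + B[0][1] = 9 + 2 = 11, A[2][1] + B[1][1] = 2 + 4 = 6, A[2][2] + B[2][1] = 8 + 8 = 16) = 6 (attained at k = 1)
  C[2][2] = min over k of (A[2][0] + B[0][2] = 9 + -2 = 7, A[2][1] + B[1][2] = 2 + 3 = 5, A[2][2] + B[2][2] = 8 + -5 = 3) = 3 (attained at k = 2)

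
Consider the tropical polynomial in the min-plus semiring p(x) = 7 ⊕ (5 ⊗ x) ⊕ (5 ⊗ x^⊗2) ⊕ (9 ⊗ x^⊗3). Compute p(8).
p(8) = 7

A tropical monomial a ⊗ x^⊗i evaluates to a + i · x. Evaluating each term at x = 8:
  Term 0 contributes 7 + 0 · 8 = 7
  Term 1 contributes 5 + 1 · 8 = 13
  Term 2 contributes 5 + 2 · 8 = 21
  Term 3 contributes 9 + 3 · 8 = 33
p(8) = ⊕ of these = min[7, 13, 21, 33] = 7.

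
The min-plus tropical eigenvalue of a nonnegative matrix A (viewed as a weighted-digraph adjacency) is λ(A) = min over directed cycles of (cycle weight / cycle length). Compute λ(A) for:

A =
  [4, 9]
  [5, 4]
λ(A) = 4

Enumerate directed cycles and compute their means (weight / length). Sample:
  cycle 0 → 0: weight = 4, length = 1, mean = 4/1 ≈ 4.000
  cycle 1 → 1: weight = 4, length = 1, mean = 4/1 ≈ 4.000
  cycle 0 → 1 → 0: weight = 14, length = 2, mean = 14/2 ≈ 7.000
  cycle 1 → 0 → 1: weight = 14, length = 2, mean = 14/2 ≈ 7.000
Minimum mean = 4.000, attained e.g. along the cycle 0 → 0 with weight 4 and length 1. So λ(A) = 4/1 = 4.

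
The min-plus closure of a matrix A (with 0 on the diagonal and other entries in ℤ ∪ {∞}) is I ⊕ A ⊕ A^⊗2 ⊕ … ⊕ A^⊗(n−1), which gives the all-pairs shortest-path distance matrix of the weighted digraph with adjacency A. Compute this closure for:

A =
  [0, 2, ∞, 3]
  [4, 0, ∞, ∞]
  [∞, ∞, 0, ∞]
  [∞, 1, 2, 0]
Closure =
  [0, 2, 5, 3]
  [4, 0, 9, 7]
  [∞, ∞, 0, ∞]
  [5, 1, 2, 0]

This is the Floyd-Warshall all-pairs shortest-path computation. For each intermediate vertex k = 0, 1, …, 3, update dist[i][j] ← min(dist[i][j], dist[i][k] + dist[k][j]). The final matrix gives, for each (i, j), the minimum total weight of any directed path from i to j (possibly empty when i = j).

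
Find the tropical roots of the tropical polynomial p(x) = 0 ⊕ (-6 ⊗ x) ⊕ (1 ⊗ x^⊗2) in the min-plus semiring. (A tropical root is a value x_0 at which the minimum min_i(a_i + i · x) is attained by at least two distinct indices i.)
Roots: {-7, 6}

Each tropical root is a break point of the lower envelope of the lines y = a_i + i · x (there are 3 lines, with slopes 0, 1, ..., 2). Only the lines that attain the minimum somewhere contribute to roots; other lines are dominated. Here the surviving (envelope) indices are i = 2, i = 1, i = 0.
Intersections between consecutive envelope lines give the roots: for adjacent envelope indices i < j the intersection is x = (a_i − a_j) / (j − i). Reading off the sorted break points: {-7, 6}.
Verification: at each break x_0, at least two indices attain the minimum of min_i(a_i + i · x_0).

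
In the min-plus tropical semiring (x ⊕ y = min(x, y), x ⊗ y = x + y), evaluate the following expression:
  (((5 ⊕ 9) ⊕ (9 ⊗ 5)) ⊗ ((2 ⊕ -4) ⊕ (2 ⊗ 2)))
(((5 ⊕ 9) ⊕ (9 ⊗ 5)) ⊗ ((2 ⊕ -4) ⊕ (2 ⊗ 2))) = 1

Expand innermost to outermost. Recall ⊕ takes the minimum of its arguments and ⊗ takes their sum. Working out the expression (((5 ⊕ 9) ⊕ (9 ⊗ 5)) ⊗ ((2 ⊕ -4) ⊕ (2 ⊗ 2))) gives 1.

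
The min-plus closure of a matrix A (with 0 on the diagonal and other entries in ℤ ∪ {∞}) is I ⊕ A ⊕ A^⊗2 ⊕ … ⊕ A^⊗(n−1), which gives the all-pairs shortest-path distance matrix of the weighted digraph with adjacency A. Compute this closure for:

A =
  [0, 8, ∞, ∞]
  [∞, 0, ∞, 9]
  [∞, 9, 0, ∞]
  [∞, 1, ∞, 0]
Closure =
  [0, 8, ∞, 17]
  [∞, 0, ∞, 9]
  [∞, 9, 0, 18]
  [∞, 1, ∞, 0]

This is the Floyd-Warshall all-pairs shortest-path computation. For each intermediate vertex k = 0, 1, …, 3, update dist[i][j] ← min(dist[i][j], dist[i][k] + dist[k][j]). The final matrix gives, for each (i, j), the minimum total weight of any directed path from i to j (possibly empty when i = j).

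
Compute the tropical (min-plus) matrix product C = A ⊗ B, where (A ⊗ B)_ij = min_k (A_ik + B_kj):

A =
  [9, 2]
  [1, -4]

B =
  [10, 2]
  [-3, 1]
A ⊗ B =
  [-1, 3]
  [-7, -3]

Apply the min-plus product entry-by-entry:
  C[0][0] = min over k of (A[0][0] + B[0][0] = 9 + 10 = 19, A[0][1] + B[1][0] = 2 + -3 = -1) = -1 (attained at k = 1)
  C[0][1] = min over k of (A[0][0] + B[0][1] = 9 + 2 = 11, A[0][1] + B[1][1] = 2 + 1 = 3) = 3 (attained at k = 1)
  C[1][0] = min over k of (A[1][0] + B[0][0] = 1 + 10 = 11, A[1][1] + B[1][0] = -4 + -3 = -7) = -7 (attained at k = 1)
  C[1][1] = min over k of (A[1][0] + B[0][1] = 1 + 2 = 3, A[1][1] + B[1][1] = -4 + 1 = -3) = -3 (attained at k = 1)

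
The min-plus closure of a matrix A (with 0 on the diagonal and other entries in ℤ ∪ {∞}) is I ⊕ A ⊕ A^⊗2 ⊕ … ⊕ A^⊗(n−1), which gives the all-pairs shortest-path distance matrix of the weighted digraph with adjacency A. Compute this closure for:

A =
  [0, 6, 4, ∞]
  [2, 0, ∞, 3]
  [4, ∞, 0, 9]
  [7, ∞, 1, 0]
Closure =
  [0, 6, 4, 9]
  [2, 0, 4, 3]
  [4, 10, 0, 9]
  [5, 11, 1, 0]

This is the Floyd-Warshall all-pairs shortest-path computation. For each intermediate vertex k = 0, 1, …, 3, update dist[i][j] ← min(dist[i][j], dist[i][k] + dist[k][j]). The final matrix gives, for each (i, j), the minimum total weight of any directed path from i to j (possibly empty when i = j).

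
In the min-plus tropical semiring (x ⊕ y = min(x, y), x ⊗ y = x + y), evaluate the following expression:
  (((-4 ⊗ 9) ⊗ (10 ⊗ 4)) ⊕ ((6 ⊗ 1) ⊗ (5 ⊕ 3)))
(((-4 ⊗ 9) ⊗ (10 ⊗ 4)) ⊕ ((6 ⊗ 1) ⊗ (5 ⊕ 3))) = 10

Expand innermost to outermost. Recall ⊕ takes the minimum of its arguments and ⊗ takes their sum. Working out the expression (((-4 ⊗ 9) ⊗ (10 ⊗ 4)) ⊕ ((6 ⊗ 1) ⊗ (5 ⊕ 3))) gives 10.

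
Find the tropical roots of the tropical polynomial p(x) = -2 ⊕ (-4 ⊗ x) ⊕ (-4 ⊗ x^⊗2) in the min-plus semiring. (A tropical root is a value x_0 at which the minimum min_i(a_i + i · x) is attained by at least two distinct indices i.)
Roots: {0, 2}

Each tropical root is a break point of the lower envelope of the lines y = a_i + i · x (there are 3 lines, with slopes 0, 1, ..., 2). Only the lines that attain the minimum somewhere contribute to roots; other lines are dominated. Here the surviving (envelope) indices are i = 2, i = 1, i = 0.
Intersections between consecutive envelope lines give the roots: for adjacent envelope indices i < j the intersection is x = (a_i − a_j) / (j − i). Reading off the sorted break points: {0, 2}.
Verification: at each break x_0, at least two indices attain the minimum of min_i(a_i + i · x_0).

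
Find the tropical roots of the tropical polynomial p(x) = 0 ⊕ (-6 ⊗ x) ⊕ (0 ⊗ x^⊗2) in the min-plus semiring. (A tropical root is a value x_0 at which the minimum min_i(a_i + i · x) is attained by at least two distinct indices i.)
Roots: {-6, 6}

Each tropical root is a break point of the lower envelope of the lines y = a_i + i · x (there are 3 lines, with slopes 0, 1, ..., 2). Only the lines that attain the minimum somewhere contribute to roots; other lines are dominated. Here the surviving (envelope) indices are i = 2, i = 1, i = 0.
Intersections between consecutive envelope lines give the roots: for adjacent envelope indices i < j the intersection is x = (a_i − a_j) / (j − i). Reading off the sorted break points: {-6, 6}.
Verification: at each break x_0, at least two indices attain the minimum of min_i(a_i + i · x_0).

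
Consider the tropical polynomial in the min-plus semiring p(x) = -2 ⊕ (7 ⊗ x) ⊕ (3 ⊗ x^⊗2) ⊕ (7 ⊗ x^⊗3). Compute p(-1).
p(-1) = -2

A tropical monomial a ⊗ x^⊗i evaluates to a + i · x. Evaluating each term at x = -1:
  Term 0 contributes -2 + 0 · -1 = -2
  Term 1 contributes 7 + 1 · -1 = 6
  Term 2 contributes 3 + 2 · -1 = 1
  Term 3 contributes 7 + 3 · -1 = 4
p(-1) = ⊕ of these = min[-2, 6, 1, 4] = -2.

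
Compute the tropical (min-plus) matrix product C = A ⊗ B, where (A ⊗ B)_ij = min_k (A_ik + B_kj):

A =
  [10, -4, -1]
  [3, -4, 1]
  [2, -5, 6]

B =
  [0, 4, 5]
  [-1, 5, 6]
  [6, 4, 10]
A ⊗ B =
  [-5, 1, 2]
  [-5, 1, 2]
  [-6, 0, 1]

Apply the min-plus product entry-by-entry:
  C[0][0] = min over k of (A[0][0] + B[0][0] = 10 + 0 = 10, A[0][1] + B[1][0] = -4 + -1 = -5, A[0][2] + B[2][0] = -1 + 6 = 5) = -5 (attained at k = 1)
  C[0][1] = min over k of (A[0][0] + B[0][1] = 10 + 4 = 14, A[0][1] + B[1][1] = -4 + 5 = 1, A[0][2] + B[2][1] = -1 + 4 = 3) = 1 (attained at k = 1)
  C[0][2] = min over k of (A[0][0] + B[0][2] = 10 + 5 = 15, A[0][1] + B[1][2] = -4 + 6 = 2, A[0][2] + B[2][2] = -1 + 10 = 9) = 2 (attained at k = 1)
  C[1][0] = min over k of (A[1][0] + B[0][0] = 3 + 0 = 3, A[1][1] + B[1][0] = -4 + -1 = -5, A[1][2] + B[2][0] = 1 + 6 = 7) = -5 (attained at k = 1)
  C[1][1] = min over k of (A[1][0] + B[0][1] = 3 + 4 = 7, A[1][1] + B[1][1] = -4 + 5 = 1, A[1][2] + B[2][1] = 1 + 4 = 5) = 1 (attained at k = 1)
  C[1][2] = min over k of (A[1][0] + B[0][2] = 3 + 5 = 8, A[1][1] + B[1][2] = -4 + 6 = 2, A[1][2] + B[2][2] = 1 + 10 = 11) = 2 (attained at k = 1)
  C[2][0] = min over k of (A[2][0] + B[0][0] = 2 + 0 = 2, A[2][1] + B[1][0] = -5 + -1 = -6, A[2][2] + B[2][0] = 6 + 6 = 12) = -6 (attained at k = 1)
  C[2][1] = min over k of (A[2][0] + B[0][1] = 2 + 4 = 6, A[2][1] + B[1][1] = -5 + 5 = 0, A[2][2] + B[2][1] = 6 + 4 = 10) = 0 (attained at k = 1)
  C[2][2] = min over k of (A[2][0] + B[0][2] = 2 + 5 = 7, A[2][1] + B[1][2] = -5 + 6 = 1, A[2][2] + B[2][2] = 6 + 10 = 16) = 1 (attained at k = 1)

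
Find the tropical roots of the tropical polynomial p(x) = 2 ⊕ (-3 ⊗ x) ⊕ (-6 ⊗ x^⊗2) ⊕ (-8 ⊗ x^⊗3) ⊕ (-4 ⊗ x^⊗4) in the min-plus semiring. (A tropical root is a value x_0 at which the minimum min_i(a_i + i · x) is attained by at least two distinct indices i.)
Roots: {-4, 2, 3, 5}

Each tropical root is a break point of the lower envelope of the lines y = a_i + i · x (there are 5 lines, with slopes 0, 1, ..., 4). Only the lines that attain the minimum somewhere contribute to roots; other lines are dominated. Here the surviving (envelope) indices are i = 4, i = 3, i = 2, i = 1, i = 0.
Intersections between consecutive envelope lines give the roots: for adjacent envelope indices i < j the intersection is x = (a_i − a_j) / (j − i). Reading off the sorted break points: {-4, 2, 3, 5}.
Verification: at each break x_0, at least two indices attain the minimum of min_i(a_i + i · x_0).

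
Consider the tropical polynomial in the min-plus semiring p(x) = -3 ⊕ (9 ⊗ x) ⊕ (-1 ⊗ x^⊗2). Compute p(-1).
p(-1) = -3

A tropical monomial a ⊗ x^⊗i evaluates to a + i · x. Evaluating each term at x = -1:
  Term 0 contributes -3 + 0 · -1 = -3
  Term 1 contributes 9 + 1 · -1 = 8
  Term 2 contributes -1 + 2 · -1 = -3
p(-1) = ⊕ of these = min[-3, 8, -3] = -3.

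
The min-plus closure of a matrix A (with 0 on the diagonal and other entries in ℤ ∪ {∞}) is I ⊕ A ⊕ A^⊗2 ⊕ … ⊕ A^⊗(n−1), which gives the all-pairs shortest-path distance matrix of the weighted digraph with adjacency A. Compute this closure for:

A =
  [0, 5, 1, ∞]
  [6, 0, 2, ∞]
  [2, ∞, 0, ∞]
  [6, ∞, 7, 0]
Closure =
  [0, 5, 1, ∞]
  [4, 0, 2, ∞]
  [2, 7, 0, ∞]
  [6, 11, 7, 0]

This is the Floyd-Warshall all-pairs shortest-path computation. For each intermediate vertex k = 0, 1, …, 3, update dist[i][j] ← min(dist[i][j], dist[i][k] + dist[k][j]). The final matrix gives, for each (i, j), the minimum total weight of any directed path from i to j (possibly empty when i = j).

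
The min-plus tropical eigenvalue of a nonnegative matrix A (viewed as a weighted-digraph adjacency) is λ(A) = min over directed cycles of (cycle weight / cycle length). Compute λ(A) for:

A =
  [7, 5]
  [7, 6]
λ(A) = 6

Enumerate directed cycles and compute their means (weight / length). Sample:
  cycle 0 → 0: weight = 7, length = 1, mean = 7/1 ≈ 7.000
  cycle 1 → 1: weight = 6, length = 1, mean = 6/1 ≈ 6.000
  cycle 0 → 1 → 0: weight = 12, length = 2, mean = 12/2 ≈ 6.000
  cycle 1 → 0 → 1: weight = 12, length = 2, mean = 12/2 ≈ 6.000
Minimum mean = 6.000, attained e.g. along the cycle 1 → 1 with weight 6 and length 1. So λ(A) = 6/1 = 6.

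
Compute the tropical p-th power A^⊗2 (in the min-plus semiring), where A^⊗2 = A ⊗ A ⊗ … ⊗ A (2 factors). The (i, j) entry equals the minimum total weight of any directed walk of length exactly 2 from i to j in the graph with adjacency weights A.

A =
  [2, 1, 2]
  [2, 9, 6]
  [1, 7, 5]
A^⊗2 =
  [3, 3, 4]
  [4, 3, 4]
  [3, 2, 3]

Each entry (A^⊗2)_ij equals the minimum over all length-2 walks i = v_0 → v_1 → … → v_2 = j of Σ_t A[v_t][v_{t+1}]. For example, for (i, j) = (0, 2) we minimise over 3 possible intermediate vertex sequences; the minimum is 4, attained along the walk 0 → 0 → 2.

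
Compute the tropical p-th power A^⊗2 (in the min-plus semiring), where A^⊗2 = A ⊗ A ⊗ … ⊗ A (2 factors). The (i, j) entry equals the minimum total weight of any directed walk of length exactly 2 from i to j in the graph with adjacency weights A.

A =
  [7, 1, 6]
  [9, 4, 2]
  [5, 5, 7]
A^⊗2 =
  [10, 5, 3]
  [7, 7, 6]
  [12, 6, 7]

Each entry (A^⊗2)_ij equals the minimum over all length-2 walks i = v_0 → v_1 → … → v_2 = j of Σ_t A[v_t][v_{t+1}]. For example, for (i, j) = (0, 2) we minimise over 3 possible intermediate vertex sequences; the minimum is 3, attained along the walk 0 → 1 → 2.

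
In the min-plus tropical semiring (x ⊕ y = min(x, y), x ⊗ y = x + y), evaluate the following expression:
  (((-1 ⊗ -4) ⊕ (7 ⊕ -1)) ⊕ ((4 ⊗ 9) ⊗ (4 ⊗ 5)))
(((-1 ⊗ -4) ⊕ (7 ⊕ -1)) ⊕ ((4 ⊗ 9) ⊗ (4 ⊗ 5))) = -5

Expand innermost to outermost. Recall ⊕ takes the minimum of its arguments and ⊗ takes their sum. Working out the expression (((-1 ⊗ -4) ⊕ (7 ⊕ -1)) ⊕ ((4 ⊗ 9) ⊗ (4 ⊗ 5))) gives -5.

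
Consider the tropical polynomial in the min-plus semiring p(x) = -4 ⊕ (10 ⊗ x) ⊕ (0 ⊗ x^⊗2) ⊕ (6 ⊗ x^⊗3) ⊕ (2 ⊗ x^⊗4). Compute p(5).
p(5) = -4

A tropical monomial a ⊗ x^⊗i evaluates to a + i · x. Evaluating each term at x = 5:
  Term 0 contributes -4 + 0 · 5 = -4
  Term 1 contributes 10 + 1 · 5 = 15
  Term 2 contributes 0 + 2 · 5 = 10
  Term 3 contributes 6 + 3 · 5 = 21
  Term 4 contributes 2 + 4 · 5 = 22
p(5) = ⊕ of these = min[-4, 15, 10, 21, 22] = -4.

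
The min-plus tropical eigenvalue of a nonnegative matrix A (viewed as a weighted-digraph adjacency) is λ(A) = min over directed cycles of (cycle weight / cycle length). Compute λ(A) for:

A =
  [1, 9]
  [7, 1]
λ(A) = 1

Enumerate directed cycles and compute their means (weight / length). Sample:
  cycle 0 → 0: weight = 1, length = 1, mean = 1/1 ≈ 1.000
  cycle 1 → 1: weight = 1, length = 1, mean = 1/1 ≈ 1.000
  cycle 0 → 1 → 0: weight = 16, length = 2, mean = 16/2 ≈ 8.000
  cycle 1 → 0 → 1: weight = 16, length = 2, mean = 16/2 ≈ 8.000
Minimum mean = 1.000, attained e.g. along the cycle 0 → 0 with weight 1 and length 1. So λ(A) = 1/1 = 1.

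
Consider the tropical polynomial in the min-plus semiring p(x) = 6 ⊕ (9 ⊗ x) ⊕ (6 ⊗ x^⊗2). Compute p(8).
p(8) = 6

A tropical monomial a ⊗ x^⊗i evaluates to a + i · x. Evaluating each term at x = 8:
  Term 0 contributes 6 + 0 · 8 = 6
  Term 1 contributes 9 + 1 · 8 = 17
  Term 2 contributes 6 + 2 · 8 = 22
p(8) = ⊕ of these = min[6, 17, 22] = 6.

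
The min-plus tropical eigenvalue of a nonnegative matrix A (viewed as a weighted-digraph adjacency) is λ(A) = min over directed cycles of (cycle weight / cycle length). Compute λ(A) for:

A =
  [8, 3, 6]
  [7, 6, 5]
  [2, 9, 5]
λ(A) = 10/3

Enumerate directed cycles and compute their means (weight / length). Sample:
  cycle 0 → 0: weight = 8, length = 1, mean = 8/1 ≈ 8.000
  cycle 1 → 1: weight = 6, length = 1, mean = 6/1 ≈ 6.000
  cycle 2 → 2: weight = 5, length = 1, mean = 5/1 ≈ 5.000
  cycle 0 → 1 → 0: weight = 10, length = 2, mean = 10/2 ≈ 5.000
  cycle 0 → 2 → 0: weight = 8, length = 2, mean = 8/2 ≈ 4.000
  cycle 1 → 0 → 1: weight = 10, length = 2, mean = 10/2 ≈ 5.000
Minimum mean = 3.333, attained e.g. along the cycle 0 → 1 → 2 → 0 with weight 10 and length 3. So λ(A) = 10/3 = 10/3.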